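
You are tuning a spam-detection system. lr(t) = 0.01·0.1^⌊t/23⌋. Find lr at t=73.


n_drops = ⌊73/23⌋ = 3
lr = 0.01·0.1^3 = 0.01·0.001 = 0.00001

0.00001


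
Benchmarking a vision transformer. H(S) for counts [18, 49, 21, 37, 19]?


Probabilities: [18/144, 49/144, 21/144, 37/144, 19/144] ≈ [0.125, 0.3403, 0.1458, 0.2569, 0.1319]
H = -((18/144)·log₂(18/144) + (49/144)·log₂(49/144) + (21/144)·log₂(21/144) + (37/144)·log₂(37/144) + (19/144)·log₂(19/144))
  = 2.1985 bits

2.1985 bits


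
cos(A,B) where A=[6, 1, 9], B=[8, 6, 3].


A·B = 6·8 + 1·6 + 9·3 = 81
‖A‖ = √118 = 10.8628, ‖B‖ = √109 = 10.4403
cos = 81/(√118·√109) = 81/√12862 = 0.7142

0.7142


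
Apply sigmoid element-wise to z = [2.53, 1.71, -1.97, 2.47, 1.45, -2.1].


σ(2.53) = 1/(1+e^-2.53) = 0.9262
σ(1.71) = 1/(1+e^-1.71) = 0.8468
σ(-1.97) = 1/(1+e^1.97) = 0.1224
σ(2.47) = 1/(1+e^-2.47) = 0.922
σ(1.45) = 1/(1+e^-1.45) = 0.81
σ(-2.1) = 1/(1+e^2.1) = 0.1091
result = [0.9262, 0.8468, 0.1224, 0.922, 0.81, 0.1091]

[0.9262, 0.8468, 0.1224, 0.922, 0.81, 0.1091]


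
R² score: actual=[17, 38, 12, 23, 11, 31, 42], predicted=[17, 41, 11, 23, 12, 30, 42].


ȳ = 24.8571
SS_res = Σ(y-ŷ)² = 12
SS_tot = Σ(y-ȳ)² = 926.86
R² = 1 - SS_res/SS_tot = 1 - 0.0129 = 0.9871

0.9871


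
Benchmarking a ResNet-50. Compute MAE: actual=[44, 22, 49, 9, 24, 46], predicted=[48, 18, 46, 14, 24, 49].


Absolute errors: |44-48|=4, |22-18|=4, |49-46|=3, |9-14|=5, |24-24|=0, |46-49|=3
Sum = 19
MAE = 19/6 = 19/6

19/6


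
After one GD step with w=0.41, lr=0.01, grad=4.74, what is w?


w_new = w - α·∇
= 0.41 - 0.01·4.74
= 0.41 - 0.0474
= 0.3626

0.3626


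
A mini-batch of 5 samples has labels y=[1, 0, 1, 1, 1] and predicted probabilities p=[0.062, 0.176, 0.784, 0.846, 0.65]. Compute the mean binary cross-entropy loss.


L[0] = -ln(0.062) = 2.7806
L[1] = -ln(1-0.176) = -ln(0.824) = 0.1936
L[2] = -ln(0.784) = 0.2433
L[3] = -ln(0.846) = 0.1672
L[4] = -ln(0.65) = 0.4308
mean = (2.7806 + 0.1936 + 0.2433 + 0.1672 + 0.4308)/5 = 0.7631

0.7631


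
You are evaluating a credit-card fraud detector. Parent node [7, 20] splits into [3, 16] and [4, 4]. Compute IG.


Parent = [7, 20], H_parent = 0.8256
H_left = 0.6292 (n=19), H_right = 1 (n=8)
H_children = (19/27)·0.6292 + (8/27)·1 = 0.7391
IG = 0.8256 - 0.7391 = 0.0865

0.0865


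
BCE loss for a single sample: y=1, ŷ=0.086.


BCE = -[y·ln(p) + (1-y)·ln(1-p)]
= -1·ln(0.086) - 0
= -ln(0.086) = 2.4534

2.4534


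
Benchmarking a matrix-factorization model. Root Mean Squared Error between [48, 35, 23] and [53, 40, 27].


MSE = 66/3 = 22
RMSE = √(66/3) = 4.6904

4.6904


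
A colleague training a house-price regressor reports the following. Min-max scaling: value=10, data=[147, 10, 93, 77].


min=10, max=147
(10-10)/(147-10) = 0/137 = 0.0

0.0


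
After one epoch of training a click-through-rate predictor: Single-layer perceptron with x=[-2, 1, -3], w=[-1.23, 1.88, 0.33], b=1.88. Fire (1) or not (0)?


z = (-2)·(-1.23) + (1)·(1.88) + (-3)·(0.33) + 1.88
  = 5.23
step(z) = 1 (z≥0)

1


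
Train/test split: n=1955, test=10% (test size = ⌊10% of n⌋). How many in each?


Test = ⌊1955·10/100⌋ = 195
Train = 1955 - 195 = 1760

Train: 1760, Test: 195


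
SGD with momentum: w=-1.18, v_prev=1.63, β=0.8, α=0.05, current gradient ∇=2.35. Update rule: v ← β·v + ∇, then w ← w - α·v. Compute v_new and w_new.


v_new = 0.8·1.63 + 2.35 = 1.304 + 2.35 = 3.654
w_new = -1.18 - 0.05·3.654 = -1.18 - 0.1827 = -1.3627

v_new=3.654, w_new=-1.3627


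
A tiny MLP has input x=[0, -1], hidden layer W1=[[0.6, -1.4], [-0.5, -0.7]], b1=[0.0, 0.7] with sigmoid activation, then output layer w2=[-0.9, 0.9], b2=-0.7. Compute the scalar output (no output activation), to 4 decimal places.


z1[0] = (0.6)·(0) + (-1.4)·(-1) + 0.0 = 1.4
z1[1] = (-0.5)·(0) + (-0.7)·(-1) + 0.7 = 1.4
h = sigmoid(z1) = [0.8022, 0.8022]
output = (-0.9)·(0.8022) + (0.9)·(0.8022) - 0.7 = -0.7

-0.7


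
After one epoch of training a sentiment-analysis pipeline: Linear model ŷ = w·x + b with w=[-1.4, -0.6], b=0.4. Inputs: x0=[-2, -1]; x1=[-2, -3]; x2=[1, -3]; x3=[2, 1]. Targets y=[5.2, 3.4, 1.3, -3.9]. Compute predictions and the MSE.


ŷ0 = (-1.4)·(-2) + (-0.6)·(-1) + 0.4 = 3.8
ŷ1 = (-1.4)·(-2) + (-0.6)·(-3) + 0.4 = 5.0
ŷ2 = (-1.4)·(1) + (-0.6)·(-3) + 0.4 = 0.8
ŷ3 = (-1.4)·(2) + (-0.6)·(1) + 0.4 = -3.0
errors² = [1.96, 2.56, 0.25, 0.81]
MSE = 5.5800/4 = 1.395

1.395


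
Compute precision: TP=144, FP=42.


Precision = TP/(TP+FP)
= 144/(144+42)
= 144/186 = 77.42%

77.42%


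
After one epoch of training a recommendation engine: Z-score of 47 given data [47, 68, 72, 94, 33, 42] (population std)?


μ = 59.3333, σ = 20.7498
z = (47 - 59.3333)/20.7498 = -0.5944

-0.5944


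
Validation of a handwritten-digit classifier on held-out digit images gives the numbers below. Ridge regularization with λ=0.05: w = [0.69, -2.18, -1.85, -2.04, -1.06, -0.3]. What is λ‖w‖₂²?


‖w‖₂² = (0.69)² + (-2.18)² + (-1.85)² + (-2.04)² + (-1.06)² + (-0.3)²
     = 0.4761 + 4.7524 + 3.4225 + 4.1616 + 1.1236 + 0.09
     = 14.0262
λ·‖w‖₂² = 0.05·14.0262 = 0.70131

0.70131


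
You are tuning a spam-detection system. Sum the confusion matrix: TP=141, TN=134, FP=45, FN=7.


Total = TP + TN + FP + FN
= 141 + 134 + 45 + 7
= 327
(Predicted positive: 186, predicted negative: 141)

327


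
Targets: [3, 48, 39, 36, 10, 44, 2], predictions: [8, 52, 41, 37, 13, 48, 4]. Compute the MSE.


Squared errors: (3-8)²=25, (48-52)²=16, (39-41)²=4, (36-37)²=1, (10-13)²=9, (44-48)²=16, (2-4)²=4
Sum = 75
MSE = 75/7 = 75/7

75/7


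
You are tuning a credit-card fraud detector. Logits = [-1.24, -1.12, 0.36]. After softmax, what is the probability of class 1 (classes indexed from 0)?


Exponentials: e^-1.24=0.2894, e^-1.12=0.3263, e^0.36=1.4333
Sum = 2.049
Softmax = [0.1412, 0.1592, 0.6995]
p[1] = 0.3263/2.049 = 0.1592

0.1592


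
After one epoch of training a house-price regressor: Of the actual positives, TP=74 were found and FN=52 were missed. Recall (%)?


Recall = TP/(TP+FN)
= 74/(74+52)
= 74/126 = 58.73%

58.73%


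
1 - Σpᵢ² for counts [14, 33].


Probabilities: [14/47, 33/47] ≈ [0.2979, 0.7021]
Σpᵢ² = (196 + 1089)/47² = 1285/2209
Gini = 1 - Σpᵢ² = 1 - 1285/2209 = 0.4183

0.4183


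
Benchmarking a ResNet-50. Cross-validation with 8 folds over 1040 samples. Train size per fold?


Fold size = 1040/8 = 130
Training per fold = 1040 - 130 = 910

910


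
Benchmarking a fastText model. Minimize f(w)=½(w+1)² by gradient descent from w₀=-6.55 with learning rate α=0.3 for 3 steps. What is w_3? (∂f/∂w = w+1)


step 1: grad = -6.55+1 = -5.55; w = -6.55 - 0.3·(-5.55) = -4.885
step 2: grad = -4.885+1 = -3.885; w = -4.885 - 0.3·(-3.885) = -3.7195
step 3: grad = -3.7195+1 = -2.7195; w = -3.7195 - 0.3·(-2.7195) = -2.90365

-2.90365


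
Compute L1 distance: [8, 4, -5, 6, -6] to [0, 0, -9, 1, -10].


d = |8-0| + |4-0| + |-5+ 9| + |6-1| + |-6+ 10|
  = 8 + 4 + 4 + 5 + 4
  = 25

25


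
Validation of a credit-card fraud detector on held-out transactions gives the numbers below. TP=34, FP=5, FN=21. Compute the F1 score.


Precision = 34/39 = 0.8718
Recall = 34/55 = 0.6182
F1 = 2·P·R/(P+R) = 2·TP/(2·TP+FP+FN) = 68/(68+5+21) = 68/94 = 0.7234

0.7234


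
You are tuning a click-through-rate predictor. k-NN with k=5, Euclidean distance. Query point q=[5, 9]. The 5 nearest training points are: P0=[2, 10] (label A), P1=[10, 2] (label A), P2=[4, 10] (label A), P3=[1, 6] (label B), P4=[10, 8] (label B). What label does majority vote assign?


d(q,P0) = 3.1623  (label A)
d(q,P1) = 8.6023  (label A)
d(q,P2) = 1.4142  (label A)
d(q,P3) = 5.0  (label B)
d(q,P4) = 5.099  (label B)
Votes: A=3, B=2
Majority → A

A


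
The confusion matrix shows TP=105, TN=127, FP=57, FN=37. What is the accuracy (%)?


Accuracy = (TP+TN)/(TP+TN+FP+FN)
= (105+127)/(326)
= 232/326 = 71.17%

71.17%


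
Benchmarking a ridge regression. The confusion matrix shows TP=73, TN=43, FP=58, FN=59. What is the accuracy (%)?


Accuracy = (TP+TN)/(TP+TN+FP+FN)
= (73+43)/(233)
= 116/233 = 49.79%

49.79%


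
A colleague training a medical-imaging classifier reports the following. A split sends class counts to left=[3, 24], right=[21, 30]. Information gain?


Parent = [24, 54], H_parent = 0.8905
H_left = 0.5033 (n=27), H_right = 0.9774 (n=51)
H_children = (27/78)·0.5033 + (51/78)·0.9774 = 0.8133
IG = 0.8905 - 0.8133 = 0.0772

0.0772


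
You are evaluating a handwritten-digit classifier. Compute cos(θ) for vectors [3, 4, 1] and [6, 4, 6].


A·B = 3·6 + 4·4 + 1·6 = 40
‖A‖ = √26 = 5.099, ‖B‖ = √88 = 9.3808
cos = 40/(√26·√88) = 40/√2288 = 0.8362

0.8362


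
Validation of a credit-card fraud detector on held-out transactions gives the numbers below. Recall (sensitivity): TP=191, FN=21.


Recall = TP/(TP+FN)
= 191/(191+21)
= 191/212 = 90.09%

90.09%


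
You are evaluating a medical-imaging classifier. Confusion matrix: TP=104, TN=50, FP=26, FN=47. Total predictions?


Total = TP + TN + FP + FN
= 104 + 50 + 26 + 47
= 227
(Predicted positive: 130, predicted negative: 97)

227


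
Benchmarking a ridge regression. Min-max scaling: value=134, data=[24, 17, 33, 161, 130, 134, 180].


min=17, max=180
(134-17)/(180-17) = 117/163 = 0.7178

0.7178


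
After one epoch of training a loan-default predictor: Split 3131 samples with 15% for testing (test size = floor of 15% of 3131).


Test = ⌊3131·15/100⌋ = 469
Train = 3131 - 469 = 2662

Train: 2662, Test: 469


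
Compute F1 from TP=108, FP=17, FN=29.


Precision = 108/125 = 0.864
Recall = 108/137 = 0.7883
F1 = 2·P·R/(P+R) = 2·TP/(2·TP+FP+FN) = 216/(216+17+29) = 216/262 = 0.8244

0.8244


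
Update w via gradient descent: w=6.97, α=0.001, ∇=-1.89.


w_new = w - α·∇
= 6.97 - 0.001·-1.89
= 6.97 + 0.00189
= 6.97189

6.97189


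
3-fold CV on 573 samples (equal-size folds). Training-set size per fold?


Fold size = 573/3 = 191
Training per fold = 573 - 191 = 382

382


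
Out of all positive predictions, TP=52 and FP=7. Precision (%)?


Precision = TP/(TP+FP)
= 52/(52+7)
= 52/59 = 88.14%

88.14%


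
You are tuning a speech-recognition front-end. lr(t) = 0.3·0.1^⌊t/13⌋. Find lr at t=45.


n_drops = ⌊45/13⌋ = 3
lr = 0.3·0.1^3 = 0.3·0.001 = 0.0003

0.0003


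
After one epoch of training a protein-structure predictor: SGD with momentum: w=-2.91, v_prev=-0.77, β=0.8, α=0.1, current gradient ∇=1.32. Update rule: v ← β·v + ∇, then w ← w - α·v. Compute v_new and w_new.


v_new = 0.8·-0.77 + 1.32 = -0.616 + 1.32 = 0.704
w_new = -2.91 - 0.1·0.704 = -2.91 - 0.0704 = -2.9804

v_new=0.704, w_new=-2.9804


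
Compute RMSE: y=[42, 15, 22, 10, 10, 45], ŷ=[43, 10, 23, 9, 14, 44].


MSE = 45/6 = 7.5
RMSE = √(45/6) = 2.7386

2.7386


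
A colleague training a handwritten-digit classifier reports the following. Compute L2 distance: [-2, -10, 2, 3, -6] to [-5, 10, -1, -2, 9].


d = √((-2+ 5)² + (-10-10)² + (2+ 1)² + (3+ 2)² + (-6-9)²)
  = √(9 + 400 + 9 + 25 + 225)
  = √668 = 25.8457

25.8457


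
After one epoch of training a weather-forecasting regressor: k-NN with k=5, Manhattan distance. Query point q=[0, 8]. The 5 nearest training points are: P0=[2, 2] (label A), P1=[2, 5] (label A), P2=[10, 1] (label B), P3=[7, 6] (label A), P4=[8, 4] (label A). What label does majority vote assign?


d(q,P0) = 8  (label A)
d(q,P1) = 5  (label A)
d(q,P2) = 17  (label B)
d(q,P3) = 9  (label A)
d(q,P4) = 12  (label A)
Votes: A=4, B=1
Majority → A

A


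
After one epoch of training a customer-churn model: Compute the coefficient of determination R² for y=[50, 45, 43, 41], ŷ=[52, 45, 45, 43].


ȳ = 44.75
SS_res = Σ(y-ŷ)² = 12
SS_tot = Σ(y-ȳ)² = 44.75
R² = 1 - SS_res/SS_tot = 1 - 0.2682 = 0.7318

0.7318


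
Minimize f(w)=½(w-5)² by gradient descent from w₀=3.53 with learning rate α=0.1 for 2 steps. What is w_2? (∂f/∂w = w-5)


step 1: grad = 3.53-5 = -1.47; w = 3.53 - 0.1·(-1.47) = 3.677
step 2: grad = 3.677-5 = -1.323; w = 3.677 - 0.1·(-1.323) = 3.8093

3.8093


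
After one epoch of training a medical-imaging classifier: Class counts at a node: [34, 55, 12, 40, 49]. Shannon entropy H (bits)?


Probabilities: [34/190, 55/190, 12/190, 40/190, 49/190] ≈ [0.1789, 0.2895, 0.0632, 0.2105, 0.2579]
H = -((34/190)·log₂(34/190) + (55/190)·log₂(55/190) + (12/190)·log₂(12/190) + (40/190)·log₂(40/190) + (49/190)·log₂(49/190))
  = 2.1911 bits

2.1911 bits


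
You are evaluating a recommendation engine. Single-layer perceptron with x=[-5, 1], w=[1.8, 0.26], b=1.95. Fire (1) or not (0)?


z = (-5)·(1.8) + (1)·(0.26) + 1.95
  = -6.79
step(z) = 0 (z<0)

0


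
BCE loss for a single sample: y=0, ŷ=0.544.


BCE = -[y·ln(p) + (1-y)·ln(1-p)]
= -0 - 1·ln(1-0.544)
= -ln(0.456) = 0.7853

0.7853


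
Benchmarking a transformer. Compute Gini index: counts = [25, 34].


Probabilities: [25/59, 34/59] ≈ [0.4237, 0.5763]
Σpᵢ² = (625 + 1156)/59² = 1781/3481
Gini = 1 - Σpᵢ² = 1 - 1781/3481 = 0.4884

0.4884


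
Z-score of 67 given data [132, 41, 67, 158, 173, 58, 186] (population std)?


μ = 116.4286, σ = 55.4948
z = (67 - 116.4286)/55.4948 = -0.8907

-0.8907


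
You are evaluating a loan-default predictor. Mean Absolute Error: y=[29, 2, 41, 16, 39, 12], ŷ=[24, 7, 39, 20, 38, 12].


Absolute errors: |29-24|=5, |2-7|=5, |41-39|=2, |16-20|=4, |39-38|=1, |12-12|=0
Sum = 17
MAE = 17/6 = 17/6

17/6


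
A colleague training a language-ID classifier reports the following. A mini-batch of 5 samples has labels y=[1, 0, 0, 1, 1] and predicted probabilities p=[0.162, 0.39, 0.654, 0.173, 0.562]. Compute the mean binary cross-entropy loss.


L[0] = -ln(0.162) = 1.8202
L[1] = -ln(1-0.39) = -ln(0.61) = 0.4943
L[2] = -ln(1-0.654) = -ln(0.346) = 1.0613
L[3] = -ln(0.173) = 1.7545
L[4] = -ln(0.562) = 0.5763
mean = (1.8202 + 0.4943 + 1.0613 + 1.7545 + 0.5763)/5 = 1.1413

1.1413


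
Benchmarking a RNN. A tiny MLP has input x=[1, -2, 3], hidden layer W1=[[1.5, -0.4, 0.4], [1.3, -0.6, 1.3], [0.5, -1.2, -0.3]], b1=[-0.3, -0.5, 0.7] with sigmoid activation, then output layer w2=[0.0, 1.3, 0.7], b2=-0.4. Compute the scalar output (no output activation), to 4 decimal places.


z1[0] = (1.5)·(1) + (-0.4)·(-2) + (0.4)·(3) - 0.3 = 3.2
z1[1] = (1.3)·(1) + (-0.6)·(-2) + (1.3)·(3) - 0.5 = 5.9
z1[2] = (0.5)·(1) + (-1.2)·(-2) + (-0.3)·(3) + 0.7 = 2.7
h = sigmoid(z1) = [0.9608, 0.9973, 0.937]
output = (0.0)·(0.9608) + (1.3)·(0.9973) + (0.7)·(0.937) - 0.4 = 1.5524

1.5524


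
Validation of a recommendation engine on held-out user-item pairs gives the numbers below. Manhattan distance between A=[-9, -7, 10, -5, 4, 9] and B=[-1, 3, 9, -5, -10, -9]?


d = |-9+ 1| + |-7-3| + |10-9| + |-5+ 5| + |4+ 10| + |9+ 9|
  = 8 + 10 + 1 + 0 + 14 + 18
  = 51

51


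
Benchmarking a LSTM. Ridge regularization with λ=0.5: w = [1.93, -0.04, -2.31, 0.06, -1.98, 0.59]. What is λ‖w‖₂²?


‖w‖₂² = (1.93)² + (-0.04)² + (-2.31)² + (0.06)² + (-1.98)² + (0.59)²
     = 3.7249 + 0.0016 + 5.3361 + 0.0036 + 3.9204 + 0.3481
     = 13.3347
λ·‖w‖₂² = 0.5·13.3347 = 6.66735

6.66735


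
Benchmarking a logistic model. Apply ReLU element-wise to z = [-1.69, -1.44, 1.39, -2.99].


ReLU(-1.69) = max(0, -1.69) = 0.0
ReLU(-1.44) = max(0, -1.44) = 0.0
ReLU(1.39) = max(0, 1.39) = 1.39
ReLU(-2.99) = max(0, -2.99) = 0.0
result = [0.0, 0.0, 1.39, 0.0]

[0.0, 0.0, 1.39, 0.0]


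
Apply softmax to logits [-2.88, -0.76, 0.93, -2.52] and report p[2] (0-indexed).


Exponentials: e^-2.88=0.0561, e^-0.76=0.4677, e^0.93=2.5345, e^-2.52=0.0805
Sum = 3.1388
Softmax = [0.0179, 0.149, 0.8075, 0.0256]
p[2] = 2.5345/3.1388 = 0.8075

0.8075


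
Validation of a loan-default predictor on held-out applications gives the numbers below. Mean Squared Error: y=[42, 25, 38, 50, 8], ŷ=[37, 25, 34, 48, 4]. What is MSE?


Squared errors: (42-37)²=25, (25-25)²=0, (38-34)²=16, (50-48)²=4, (8-4)²=16
Sum = 61
MSE = 61/5 = 61/5

61/5


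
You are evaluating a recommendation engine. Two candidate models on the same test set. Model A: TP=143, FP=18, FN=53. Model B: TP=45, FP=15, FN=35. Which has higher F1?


Model A: P=143/161=0.8882, R=143/196=0.7296, F1=2PR/(P+R)=2TP/(2TP+FP+FN)=286/357=0.8011
Model B: P=45/60=0.75, R=45/80=0.5625, F1=2PR/(P+R)=2TP/(2TP+FP+FN)=90/140=0.6429
0.8011 > 0.6429 → Model A

Model A


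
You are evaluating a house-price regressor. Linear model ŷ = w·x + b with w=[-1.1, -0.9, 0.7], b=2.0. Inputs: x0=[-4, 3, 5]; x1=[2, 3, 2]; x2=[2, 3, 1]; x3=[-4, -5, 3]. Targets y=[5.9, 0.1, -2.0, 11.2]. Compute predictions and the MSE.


ŷ0 = (-1.1)·(-4) + (-0.9)·(3) + (0.7)·(5) + 2.0 = 7.2
ŷ1 = (-1.1)·(2) + (-0.9)·(3) + (0.7)·(2) + 2.0 = -1.5
ŷ2 = (-1.1)·(2) + (-0.9)·(3) + (0.7)·(1) + 2.0 = -2.2
ŷ3 = (-1.1)·(-4) + (-0.9)·(-5) + (0.7)·(3) + 2.0 = 13.0
errors² = [1.69, 2.56, 0.04, 3.24]
MSE = 7.5300/4 = 1.8825

1.8825


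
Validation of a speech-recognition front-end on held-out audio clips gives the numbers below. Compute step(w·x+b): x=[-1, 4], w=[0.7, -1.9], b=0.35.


z = (-1)·(0.7) + (4)·(-1.9) + 0.35
  = -7.95
step(z) = 0 (z<0)

0


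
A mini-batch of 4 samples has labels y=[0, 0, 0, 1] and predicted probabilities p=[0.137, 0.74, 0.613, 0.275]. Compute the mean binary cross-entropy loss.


L[0] = -ln(1-0.137) = -ln(0.863) = 0.1473
L[1] = -ln(1-0.74) = -ln(0.26) = 1.3471
L[2] = -ln(1-0.613) = -ln(0.387) = 0.9493
L[3] = -ln(0.275) = 1.291
mean = (0.1473 + 1.3471 + 0.9493 + 1.291)/4 = 0.9337

0.9337


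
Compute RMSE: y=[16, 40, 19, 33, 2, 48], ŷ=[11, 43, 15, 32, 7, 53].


MSE = 101/6 = 16.8333
RMSE = √(101/6) = 4.1028

4.1028


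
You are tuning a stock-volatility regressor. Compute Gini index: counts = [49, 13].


Probabilities: [49/62, 13/62] ≈ [0.7903, 0.2097]
Σpᵢ² = (2401 + 169)/62² = 2570/3844
Gini = 1 - Σpᵢ² = 1 - 2570/3844 = 0.3314

0.3314


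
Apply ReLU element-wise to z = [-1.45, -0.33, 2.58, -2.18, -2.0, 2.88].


ReLU(-1.45) = max(0, -1.45) = 0.0
ReLU(-0.33) = max(0, -0.33) = 0.0
ReLU(2.58) = max(0, 2.58) = 2.58
ReLU(-2.18) = max(0, -2.18) = 0.0
ReLU(-2.0) = max(0, -2.0) = 0.0
ReLU(2.88) = max(0, 2.88) = 2.88
result = [0.0, 0.0, 2.58, 0.0, 0.0, 2.88]

[0.0, 0.0, 2.58, 0.0, 0.0, 2.88]


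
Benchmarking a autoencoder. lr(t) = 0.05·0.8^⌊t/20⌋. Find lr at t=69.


n_drops = ⌊69/20⌋ = 3
lr = 0.05·0.8^3 = 0.05·0.512 = 0.0256

0.0256


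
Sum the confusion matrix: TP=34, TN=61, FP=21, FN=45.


Total = TP + TN + FP + FN
= 34 + 61 + 21 + 45
= 161
(Predicted positive: 55, predicted negative: 106)

161


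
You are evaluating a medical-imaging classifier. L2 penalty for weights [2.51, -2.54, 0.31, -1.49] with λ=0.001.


‖w‖₂² = (2.51)² + (-2.54)² + (0.31)² + (-1.49)²
     = 6.3001 + 6.4516 + 0.0961 + 2.2201
     = 15.0679
λ·‖w‖₂² = 0.001·15.0679 = 0.015068

0.015068


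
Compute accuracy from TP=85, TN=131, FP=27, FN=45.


Accuracy = (TP+TN)/(TP+TN+FP+FN)
= (85+131)/(288)
= 216/288 = 75.0%

75.0%


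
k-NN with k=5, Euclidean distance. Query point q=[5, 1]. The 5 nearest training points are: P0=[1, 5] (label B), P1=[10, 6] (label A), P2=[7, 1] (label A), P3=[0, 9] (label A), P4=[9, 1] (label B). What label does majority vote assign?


d(q,P0) = 5.6569  (label B)
d(q,P1) = 7.0711  (label A)
d(q,P2) = 2.0  (label A)
d(q,P3) = 9.434  (label A)
d(q,P4) = 4.0  (label B)
Votes: A=3, B=2
Majority → A

A


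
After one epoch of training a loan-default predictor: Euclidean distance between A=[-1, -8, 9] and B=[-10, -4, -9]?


d = √((-1+ 10)² + (-8+ 4)² + (9+ 9)²)
  = √(81 + 16 + 324)
  = √421 = 20.5183

20.5183


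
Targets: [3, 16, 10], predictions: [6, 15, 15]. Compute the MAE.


Absolute errors: |3-6|=3, |16-15|=1, |10-15|=5
Sum = 9
MAE = 9/3 = 3

3


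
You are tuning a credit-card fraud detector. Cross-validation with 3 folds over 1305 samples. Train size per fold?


Fold size = 1305/3 = 435
Training per fold = 1305 - 435 = 870

870


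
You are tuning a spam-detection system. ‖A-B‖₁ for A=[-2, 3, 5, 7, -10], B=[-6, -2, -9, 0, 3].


d = |-2+ 6| + |3+ 2| + |5+ 9| + |7-0| + |-10-3|
  = 4 + 5 + 14 + 7 + 13
  = 43

43


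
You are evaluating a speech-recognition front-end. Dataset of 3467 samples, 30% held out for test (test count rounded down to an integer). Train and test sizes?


Test = ⌊3467·30/100⌋ = 1040
Train = 3467 - 1040 = 2427

Train: 2427, Test: 1040


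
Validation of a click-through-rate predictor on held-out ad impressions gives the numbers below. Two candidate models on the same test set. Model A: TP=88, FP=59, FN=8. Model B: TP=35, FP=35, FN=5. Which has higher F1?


Model A: P=88/147=0.5986, R=88/96=0.9167, F1=2PR/(P+R)=2TP/(2TP+FP+FN)=176/243=0.7243
Model B: P=35/70=0.5, R=35/40=0.875, F1=2PR/(P+R)=2TP/(2TP+FP+FN)=70/110=0.6364
0.7243 > 0.6364 → Model A

Model A


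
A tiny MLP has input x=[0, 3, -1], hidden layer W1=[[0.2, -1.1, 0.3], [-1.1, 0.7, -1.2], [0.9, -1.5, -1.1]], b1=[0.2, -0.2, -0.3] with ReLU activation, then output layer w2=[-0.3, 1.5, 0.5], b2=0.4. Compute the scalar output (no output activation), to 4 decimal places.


z1[0] = (0.2)·(0) + (-1.1)·(3) + (0.3)·(-1) + 0.2 = -3.4
z1[1] = (-1.1)·(0) + (0.7)·(3) + (-1.2)·(-1) - 0.2 = 3.1
z1[2] = (0.9)·(0) + (-1.5)·(3) + (-1.1)·(-1) - 0.3 = -3.7
h = ReLU(z1) = [0.0, 3.1, 0.0]
output = (-0.3)·(0.0) + (1.5)·(3.1) + (0.5)·(0.0) + 0.4 = 5.05

5.05


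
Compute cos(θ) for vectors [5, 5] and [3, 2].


A·B = 5·3 + 5·2 = 25
‖A‖ = √50 = 7.0711, ‖B‖ = √13 = 3.6056
cos = 25/(√50·√13) = 25/√650 = 0.9806

0.9806


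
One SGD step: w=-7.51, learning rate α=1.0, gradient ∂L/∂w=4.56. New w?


w_new = w - α·∇
= -7.51 - 1.0·4.56
= -7.51 - 4.56
= -12.07

-12.07


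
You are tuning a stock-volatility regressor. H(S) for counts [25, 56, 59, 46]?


Probabilities: [25/186, 56/186, 59/186, 46/186] ≈ [0.1344, 0.3011, 0.3172, 0.2473]
H = -((25/186)·log₂(25/186) + (56/186)·log₂(56/186) + (59/186)·log₂(59/186) + (46/186)·log₂(46/186))
  = 1.9345 bits

1.9345 bits


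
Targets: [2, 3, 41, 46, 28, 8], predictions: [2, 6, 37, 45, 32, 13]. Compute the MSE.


Squared errors: (2-2)²=0, (3-6)²=9, (41-37)²=16, (46-45)²=1, (28-32)²=16, (8-13)²=25
Sum = 67
MSE = 67/6 = 67/6

67/6


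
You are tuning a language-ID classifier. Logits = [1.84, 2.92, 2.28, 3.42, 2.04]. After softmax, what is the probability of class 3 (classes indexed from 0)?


Exponentials: e^1.84=6.2965, e^2.92=18.5413, e^2.28=9.7767, e^3.42=30.5694, e^2.04=7.6906
Sum = 72.8745
Softmax = [0.0864, 0.2544, 0.1342, 0.4195, 0.1055]
p[3] = 30.5694/72.8745 = 0.4195

0.4195


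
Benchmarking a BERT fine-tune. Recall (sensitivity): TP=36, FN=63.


Recall = TP/(TP+FN)
= 36/(36+63)
= 36/99 = 36.36%

36.36%


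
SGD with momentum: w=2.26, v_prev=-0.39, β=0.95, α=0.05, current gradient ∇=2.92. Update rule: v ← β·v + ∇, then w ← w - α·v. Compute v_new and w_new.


v_new = 0.95·-0.39 + 2.92 = -0.3705 + 2.92 = 2.5495
w_new = 2.26 - 0.05·2.5495 = 2.26 - 0.127475 = 2.132525

v_new=2.5495, w_new=2.132525


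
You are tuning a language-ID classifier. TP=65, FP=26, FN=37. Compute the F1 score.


Precision = 65/91 = 0.7143
Recall = 65/102 = 0.6373
F1 = 2·P·R/(P+R) = 2·TP/(2·TP+FP+FN) = 130/(130+26+37) = 130/193 = 0.6736

0.6736


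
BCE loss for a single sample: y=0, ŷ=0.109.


BCE = -[y·ln(p) + (1-y)·ln(1-p)]
= -0 - 1·ln(1-0.109)
= -ln(0.891) = 0.1154

0.1154


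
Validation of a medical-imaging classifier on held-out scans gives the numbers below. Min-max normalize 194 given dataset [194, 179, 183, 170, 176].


min=170, max=194
(194-170)/(194-170) = 24/24 = 1.0

1.0


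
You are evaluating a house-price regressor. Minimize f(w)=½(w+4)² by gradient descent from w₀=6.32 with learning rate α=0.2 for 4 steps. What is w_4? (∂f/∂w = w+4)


step 1: grad = 6.32+4 = 10.32; w = 6.32 - 0.2·(10.32) = 4.256
step 2: grad = 4.256+4 = 8.256; w = 4.256 - 0.2·(8.256) = 2.6048
step 3: grad = 2.6048+4 = 6.6048; w = 2.6048 - 0.2·(6.6048) = 1.28384
step 4: grad = 1.28384+4 = 5.28384; w = 1.28384 - 0.2·(5.28384) = 0.227072

0.227072


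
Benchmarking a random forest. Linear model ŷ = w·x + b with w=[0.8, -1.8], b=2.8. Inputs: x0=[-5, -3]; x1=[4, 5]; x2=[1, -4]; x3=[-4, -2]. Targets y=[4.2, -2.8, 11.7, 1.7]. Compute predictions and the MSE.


ŷ0 = (0.8)·(-5) + (-1.8)·(-3) + 2.8 = 4.2
ŷ1 = (0.8)·(4) + (-1.8)·(5) + 2.8 = -3.0
ŷ2 = (0.8)·(1) + (-1.8)·(-4) + 2.8 = 10.8
ŷ3 = (0.8)·(-4) + (-1.8)·(-2) + 2.8 = 3.2
errors² = [0.0, 0.04, 0.81, 2.25]
MSE = 3.1000/4 = 0.775

0.775


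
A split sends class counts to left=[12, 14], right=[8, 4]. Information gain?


Parent = [20, 18], H_parent = 0.998
H_left = 0.9957 (n=26), H_right = 0.9183 (n=12)
H_children = (26/38)·0.9957 + (12/38)·0.9183 = 0.9713
IG = 0.998 - 0.9713 = 0.0267

0.0267


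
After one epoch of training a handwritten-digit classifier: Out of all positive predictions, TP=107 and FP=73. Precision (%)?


Precision = TP/(TP+FP)
= 107/(107+73)
= 107/180 = 59.44%

59.44%


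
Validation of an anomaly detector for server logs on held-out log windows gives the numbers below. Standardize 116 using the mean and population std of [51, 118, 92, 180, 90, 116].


μ = 107.8333, σ = 39.1085
z = (116 - 107.8333)/39.1085 = 0.2088

0.2088


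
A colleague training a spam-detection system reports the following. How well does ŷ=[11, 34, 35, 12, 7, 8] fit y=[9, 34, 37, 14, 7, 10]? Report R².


ȳ = 18.5
SS_res = Σ(y-ŷ)² = 16
SS_tot = Σ(y-ȳ)² = 897.5
R² = 1 - SS_res/SS_tot = 1 - 0.0178 = 0.9822

0.9822


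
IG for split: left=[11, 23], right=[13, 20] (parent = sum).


Parent = [24, 43], H_parent = 0.9412
H_left = 0.9082 (n=34), H_right = 0.9673 (n=33)
H_children = (34/67)·0.9082 + (33/67)·0.9673 = 0.9373
IG = 0.9412 - 0.9373 = 0.0039

0.0039


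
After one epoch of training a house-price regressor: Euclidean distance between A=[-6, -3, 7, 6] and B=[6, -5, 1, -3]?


d = √((-6-6)² + (-3+ 5)² + (7-1)² + (6+ 3)²)
  = √(144 + 4 + 36 + 81)
  = √265 = 16.2788

16.2788


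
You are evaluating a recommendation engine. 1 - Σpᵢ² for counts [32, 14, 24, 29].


Probabilities: [32/99, 14/99, 24/99, 29/99] ≈ [0.3232, 0.1414, 0.2424, 0.2929]
Σpᵢ² = (1024 + 196 + 576 + 841)/99² = 2637/9801
Gini = 1 - Σpᵢ² = 1 - 2637/9801 = 0.7309

0.7309


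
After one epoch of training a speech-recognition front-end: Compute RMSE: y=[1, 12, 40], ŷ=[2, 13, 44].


MSE = 18/3 = 6
RMSE = √(18/3) = 2.4495

2.4495


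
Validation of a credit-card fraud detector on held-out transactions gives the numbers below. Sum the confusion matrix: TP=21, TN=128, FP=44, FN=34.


Total = TP + TN + FP + FN
= 21 + 128 + 44 + 34
= 227
(Predicted positive: 65, predicted negative: 162)

227


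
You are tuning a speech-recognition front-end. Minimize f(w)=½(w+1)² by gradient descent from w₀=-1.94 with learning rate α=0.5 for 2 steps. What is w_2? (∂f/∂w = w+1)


step 1: grad = -1.94+1 = -0.94; w = -1.94 - 0.5·(-0.94) = -1.47
step 2: grad = -1.47+1 = -0.47; w = -1.47 - 0.5·(-0.47) = -1.235

-1.235


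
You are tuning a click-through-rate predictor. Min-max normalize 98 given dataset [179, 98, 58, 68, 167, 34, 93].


min=34, max=179
(98-34)/(179-34) = 64/145 = 0.4414

0.4414


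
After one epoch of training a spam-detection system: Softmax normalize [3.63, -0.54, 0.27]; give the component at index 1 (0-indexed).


Exponentials: e^3.63=37.7128, e^-0.54=0.5827, e^0.27=1.31
Sum = 39.6055
Softmax = [0.9522, 0.0147, 0.0331]
p[1] = 0.5827/39.6055 = 0.0147

0.0147


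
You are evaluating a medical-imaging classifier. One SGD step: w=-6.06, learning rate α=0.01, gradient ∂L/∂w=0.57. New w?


w_new = w - α·∇
= -6.06 - 0.01·0.57
= -6.06 - 0.0057
= -6.0657

-6.0657


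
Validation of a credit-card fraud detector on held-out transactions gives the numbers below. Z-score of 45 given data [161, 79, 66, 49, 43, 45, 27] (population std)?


μ = 67.1429, σ = 41.3433
z = (45 - 67.1429)/41.3433 = -0.5356

-0.5356


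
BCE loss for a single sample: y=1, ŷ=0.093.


BCE = -[y·ln(p) + (1-y)·ln(1-p)]
= -1·ln(0.093) - 0
= -ln(0.093) = 2.3752

2.3752


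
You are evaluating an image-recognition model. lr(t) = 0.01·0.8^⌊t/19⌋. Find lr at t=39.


n_drops = ⌊39/19⌋ = 2
lr = 0.01·0.8^2 = 0.01·0.64 = 0.0064

0.0064


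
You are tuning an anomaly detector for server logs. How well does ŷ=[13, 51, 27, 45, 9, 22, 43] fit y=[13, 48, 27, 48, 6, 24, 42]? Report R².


ȳ = 29.7143
SS_res = Σ(y-ŷ)² = 32
SS_tot = Σ(y-ȳ)² = 1701.43
R² = 1 - SS_res/SS_tot = 1 - 0.0188 = 0.9812

0.9812


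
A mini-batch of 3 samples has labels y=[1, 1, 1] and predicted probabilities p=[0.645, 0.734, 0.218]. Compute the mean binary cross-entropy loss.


L[0] = -ln(0.645) = 0.4385
L[1] = -ln(0.734) = 0.3092
L[2] = -ln(0.218) = 1.5233
mean = (0.4385 + 0.3092 + 1.5233)/3 = 0.757

0.757


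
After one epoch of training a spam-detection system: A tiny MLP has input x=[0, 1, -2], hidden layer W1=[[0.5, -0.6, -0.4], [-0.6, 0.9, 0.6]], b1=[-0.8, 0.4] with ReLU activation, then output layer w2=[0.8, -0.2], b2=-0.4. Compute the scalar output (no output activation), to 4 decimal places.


z1[0] = (0.5)·(0) + (-0.6)·(1) + (-0.4)·(-2) - 0.8 = -0.6
z1[1] = (-0.6)·(0) + (0.9)·(1) + (0.6)·(-2) + 0.4 = 0.1
h = ReLU(z1) = [0.0, 0.1]
output = (0.8)·(0.0) + (-0.2)·(0.1) - 0.4 = -0.42

-0.42


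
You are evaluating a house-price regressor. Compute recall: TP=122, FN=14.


Recall = TP/(TP+FN)
= 122/(122+14)
= 122/136 = 89.71%

89.71%


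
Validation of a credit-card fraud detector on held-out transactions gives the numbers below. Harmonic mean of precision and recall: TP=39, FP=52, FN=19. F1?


Precision = 39/91 = 0.4286
Recall = 39/58 = 0.6724
F1 = 2·P·R/(P+R) = 2·TP/(2·TP+FP+FN) = 78/(78+52+19) = 78/149 = 0.5235

0.5235


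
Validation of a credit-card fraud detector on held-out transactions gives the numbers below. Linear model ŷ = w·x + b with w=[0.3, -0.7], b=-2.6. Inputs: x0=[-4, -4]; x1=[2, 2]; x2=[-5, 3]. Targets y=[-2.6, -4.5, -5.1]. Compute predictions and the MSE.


ŷ0 = (0.3)·(-4) + (-0.7)·(-4) - 2.6 = -1.0
ŷ1 = (0.3)·(2) + (-0.7)·(2) - 2.6 = -3.4
ŷ2 = (0.3)·(-5) + (-0.7)·(3) - 2.6 = -6.2
errors² = [2.56, 1.21, 1.21]
MSE = 4.9800/3 = 1.66

1.66


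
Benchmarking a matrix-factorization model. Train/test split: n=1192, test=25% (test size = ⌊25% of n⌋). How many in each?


Test = ⌊1192·25/100⌋ = 298
Train = 1192 - 298 = 894

Train: 894, Test: 298


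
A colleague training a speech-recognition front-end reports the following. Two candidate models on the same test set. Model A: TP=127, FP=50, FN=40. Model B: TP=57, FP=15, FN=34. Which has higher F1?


Model A: P=127/177=0.7175, R=127/167=0.7605, F1=2PR/(P+R)=2TP/(2TP+FP+FN)=254/344=0.7384
Model B: P=57/72=0.7917, R=57/91=0.6264, F1=2PR/(P+R)=2TP/(2TP+FP+FN)=114/163=0.6994
0.7384 > 0.6994 → Model A

Model A


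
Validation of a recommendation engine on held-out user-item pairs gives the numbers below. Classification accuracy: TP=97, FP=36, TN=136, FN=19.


Accuracy = (TP+TN)/(TP+TN+FP+FN)
= (97+136)/(288)
= 233/288 = 80.9%

80.9%


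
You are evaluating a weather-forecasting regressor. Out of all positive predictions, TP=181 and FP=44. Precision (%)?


Precision = TP/(TP+FP)
= 181/(181+44)
= 181/225 = 80.44%

80.44%


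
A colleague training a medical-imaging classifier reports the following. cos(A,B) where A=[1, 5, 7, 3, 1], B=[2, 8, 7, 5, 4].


A·B = 1·2 + 5·8 + 7·7 + 3·5 + 1·4 = 110
‖A‖ = √85 = 9.2195, ‖B‖ = √158 = 12.5698
cos = 110/(√85·√158) = 110/√13430 = 0.9492

0.9492


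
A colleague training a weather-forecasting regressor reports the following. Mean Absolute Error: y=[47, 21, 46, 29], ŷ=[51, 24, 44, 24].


Absolute errors: |47-51|=4, |21-24|=3, |46-44|=2, |29-24|=5
Sum = 14
MAE = 14/4 = 7/2

7/2


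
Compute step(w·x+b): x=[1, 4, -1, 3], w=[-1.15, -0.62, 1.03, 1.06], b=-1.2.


z = (1)·(-1.15) + (4)·(-0.62) + (-1)·(1.03) + (3)·(1.06) - 1.2
  = -2.68
step(z) = 0 (z<0)

0


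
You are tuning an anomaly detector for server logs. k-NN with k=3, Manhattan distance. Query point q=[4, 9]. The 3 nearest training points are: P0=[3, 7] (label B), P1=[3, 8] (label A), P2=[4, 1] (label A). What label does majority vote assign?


d(q,P0) = 3  (label B)
d(q,P1) = 2  (label A)
d(q,P2) = 8  (label A)
Votes: A=2, B=1
Majority → A

A


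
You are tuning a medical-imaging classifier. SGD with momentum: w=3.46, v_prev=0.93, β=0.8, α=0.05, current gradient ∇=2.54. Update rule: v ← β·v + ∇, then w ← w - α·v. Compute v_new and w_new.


v_new = 0.8·0.93 + 2.54 = 0.744 + 2.54 = 3.284
w_new = 3.46 - 0.05·3.284 = 3.46 - 0.1642 = 3.2958

v_new=3.284, w_new=3.2958


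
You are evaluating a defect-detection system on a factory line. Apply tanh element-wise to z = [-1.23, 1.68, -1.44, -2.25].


tanh(-1.23) = -0.8426
tanh(1.68) = 0.9329
tanh(-1.44) = -0.8937
tanh(-2.25) = -0.978
result = [-0.8426, 0.9329, -0.8937, -0.978]

[-0.8426, 0.9329, -0.8937, -0.978]


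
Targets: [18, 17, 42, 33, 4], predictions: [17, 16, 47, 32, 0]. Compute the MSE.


Squared errors: (18-17)²=1, (17-16)²=1, (42-47)²=25, (33-32)²=1, (4-0)²=16
Sum = 44
MSE = 44/5 = 44/5

44/5


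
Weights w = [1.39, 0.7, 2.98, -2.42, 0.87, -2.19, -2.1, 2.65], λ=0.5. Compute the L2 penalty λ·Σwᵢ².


‖w‖₂² = (1.39)² + (0.7)² + (2.98)² + (-2.42)² + (0.87)² + (-2.19)² + (-2.1)² + (2.65)²
     = 1.9321 + 0.49 + 8.8804 + 5.8564 + 0.7569 + 4.7961 + 4.41 + 7.0225
     = 34.1444
λ·‖w‖₂² = 0.5·34.1444 = 17.0722

17.0722


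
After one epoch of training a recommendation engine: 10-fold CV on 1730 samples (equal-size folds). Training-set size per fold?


Fold size = 1730/10 = 173
Training per fold = 1730 - 173 = 1557

1557


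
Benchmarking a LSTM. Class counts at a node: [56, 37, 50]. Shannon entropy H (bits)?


Probabilities: [56/143, 37/143, 50/143] ≈ [0.3916, 0.2587, 0.3497]
H = -((56/143)·log₂(56/143) + (37/143)·log₂(37/143) + (50/143)·log₂(50/143))
  = 1.5644 bits

1.5644 bits


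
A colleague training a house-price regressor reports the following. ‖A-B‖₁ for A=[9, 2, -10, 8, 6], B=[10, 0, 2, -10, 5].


d = |9-10| + |2-0| + |-10-2| + |8+ 10| + |6-5|
  = 1 + 2 + 12 + 18 + 1
  = 34

34


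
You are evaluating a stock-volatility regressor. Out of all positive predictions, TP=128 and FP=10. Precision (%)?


Precision = TP/(TP+FP)
= 128/(128+10)
= 128/138 = 92.75%

92.75%


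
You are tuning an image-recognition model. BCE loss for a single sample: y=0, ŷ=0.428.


BCE = -[y·ln(p) + (1-y)·ln(1-p)]
= -0 - 1·ln(1-0.428)
= -ln(0.572) = 0.5586

0.5586


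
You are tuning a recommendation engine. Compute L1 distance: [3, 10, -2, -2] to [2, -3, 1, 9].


d = |3-2| + |10+ 3| + |-2-1| + |-2-9|
  = 1 + 13 + 3 + 11
  = 28

28


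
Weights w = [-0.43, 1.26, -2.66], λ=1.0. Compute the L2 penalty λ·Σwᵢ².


‖w‖₂² = (-0.43)² + (1.26)² + (-2.66)²
     = 0.1849 + 1.5876 + 7.0756
     = 8.8481
λ·‖w‖₂² = 1.0·8.8481 = 8.8481

8.8481


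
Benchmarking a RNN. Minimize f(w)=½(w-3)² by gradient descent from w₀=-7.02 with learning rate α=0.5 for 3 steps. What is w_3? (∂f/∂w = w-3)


step 1: grad = -7.02-3 = -10.02; w = -7.02 - 0.5·(-10.02) = -2.01
step 2: grad = -2.01-3 = -5.01; w = -2.01 - 0.5·(-5.01) = 0.495
step 3: grad = 0.495-3 = -2.505; w = 0.495 - 0.5·(-2.505) = 1.7475

1.7475


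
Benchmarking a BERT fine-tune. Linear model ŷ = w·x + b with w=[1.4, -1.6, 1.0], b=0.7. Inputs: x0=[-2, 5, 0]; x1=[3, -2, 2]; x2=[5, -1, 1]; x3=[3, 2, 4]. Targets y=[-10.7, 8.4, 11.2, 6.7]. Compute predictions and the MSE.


ŷ0 = (1.4)·(-2) + (-1.6)·(5) + (1.0)·(0) + 0.7 = -10.1
ŷ1 = (1.4)·(3) + (-1.6)·(-2) + (1.0)·(2) + 0.7 = 10.1
ŷ2 = (1.4)·(5) + (-1.6)·(-1) + (1.0)·(1) + 0.7 = 10.3
ŷ3 = (1.4)·(3) + (-1.6)·(2) + (1.0)·(4) + 0.7 = 5.7
errors² = [0.36, 2.89, 0.81, 1.0]
MSE = 5.0600/4 = 1.265

1.265


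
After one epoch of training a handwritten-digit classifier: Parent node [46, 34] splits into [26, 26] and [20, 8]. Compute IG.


Parent = [46, 34], H_parent = 0.9837
H_left = 1 (n=52), H_right = 0.8631 (n=28)
H_children = (52/80)·1 + (28/80)·0.8631 = 0.9521
IG = 0.9837 - 0.9521 = 0.0316

0.0316


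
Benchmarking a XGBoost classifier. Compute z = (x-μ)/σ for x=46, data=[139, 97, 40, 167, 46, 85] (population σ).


μ = 95.6667, σ = 45.9118
z = (46 - 95.6667)/45.9118 = -1.0818

-1.0818


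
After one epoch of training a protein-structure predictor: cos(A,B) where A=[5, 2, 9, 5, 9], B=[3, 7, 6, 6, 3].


A·B = 5·3 + 2·7 + 9·6 + 5·6 + 9·3 = 140
‖A‖ = √216 = 14.6969, ‖B‖ = √139 = 11.7898
cos = 140/(√216·√139) = 140/√30024 = 0.808

0.808


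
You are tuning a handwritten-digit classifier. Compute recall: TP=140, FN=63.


Recall = TP/(TP+FN)
= 140/(140+63)
= 140/203 = 68.97%

68.97%


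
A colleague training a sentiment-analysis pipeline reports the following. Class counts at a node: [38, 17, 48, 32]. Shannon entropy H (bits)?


Probabilities: [38/135, 17/135, 48/135, 32/135] ≈ [0.2815, 0.1259, 0.3556, 0.237]
H = -((38/135)·log₂(38/135) + (17/135)·log₂(17/135) + (48/135)·log₂(48/135) + (32/135)·log₂(32/135))
  = 1.914 bits

1.914 bits


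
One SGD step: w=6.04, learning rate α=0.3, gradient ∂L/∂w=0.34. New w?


w_new = w - α·∇
= 6.04 - 0.3·0.34
= 6.04 - 0.102
= 5.938

5.938


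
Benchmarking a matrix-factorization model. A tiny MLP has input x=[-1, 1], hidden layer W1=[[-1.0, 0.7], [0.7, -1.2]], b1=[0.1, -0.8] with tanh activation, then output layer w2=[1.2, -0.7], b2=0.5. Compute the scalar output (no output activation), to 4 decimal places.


z1[0] = (-1.0)·(-1) + (0.7)·(1) + 0.1 = 1.8
z1[1] = (0.7)·(-1) + (-1.2)·(1) - 0.8 = -2.7
h = tanh(z1) = [0.9468, -0.991]
output = (1.2)·(0.9468) + (-0.7)·(-0.991) + 0.5 = 2.3299

2.3299


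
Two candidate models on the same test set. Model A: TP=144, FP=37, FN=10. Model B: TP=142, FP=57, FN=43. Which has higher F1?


Model A: P=144/181=0.7956, R=144/154=0.9351, F1=2PR/(P+R)=2TP/(2TP+FP+FN)=288/335=0.8597
Model B: P=142/199=0.7136, R=142/185=0.7676, F1=2PR/(P+R)=2TP/(2TP+FP+FN)=284/384=0.7396
0.8597 > 0.7396 → Model A

Model A


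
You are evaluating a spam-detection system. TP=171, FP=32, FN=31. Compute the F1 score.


Precision = 171/203 = 0.8424
Recall = 171/202 = 0.8465
F1 = 2·P·R/(P+R) = 2·TP/(2·TP+FP+FN) = 342/(342+32+31) = 342/405 = 0.8444

0.8444


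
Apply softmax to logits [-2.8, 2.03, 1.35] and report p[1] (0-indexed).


Exponentials: e^-2.8=0.0608, e^2.03=7.6141, e^1.35=3.8574
Sum = 11.5323
Softmax = [0.0053, 0.6602, 0.3345]
p[1] = 7.6141/11.5323 = 0.6602

0.6602


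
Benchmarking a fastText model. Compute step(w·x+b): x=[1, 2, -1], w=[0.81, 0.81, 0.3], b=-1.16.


z = (1)·(0.81) + (2)·(0.81) + (-1)·(0.3) - 1.16
  = 0.97
step(z) = 1 (z≥0)

1


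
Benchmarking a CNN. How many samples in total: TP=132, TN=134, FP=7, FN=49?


Total = TP + TN + FP + FN
= 132 + 134 + 7 + 49
= 322
(Predicted positive: 139, predicted negative: 183)

322


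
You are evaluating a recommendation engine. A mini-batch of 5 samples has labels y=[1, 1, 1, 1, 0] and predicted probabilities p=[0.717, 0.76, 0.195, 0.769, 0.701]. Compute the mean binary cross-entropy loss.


L[0] = -ln(0.717) = 0.3327
L[1] = -ln(0.76) = 0.2744
L[2] = -ln(0.195) = 1.6348
L[3] = -ln(0.769) = 0.2627
L[4] = -ln(1-0.701) = -ln(0.299) = 1.2073
mean = (0.3327 + 0.2744 + 1.6348 + 0.2627 + 1.2073)/5 = 0.7424

0.7424
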